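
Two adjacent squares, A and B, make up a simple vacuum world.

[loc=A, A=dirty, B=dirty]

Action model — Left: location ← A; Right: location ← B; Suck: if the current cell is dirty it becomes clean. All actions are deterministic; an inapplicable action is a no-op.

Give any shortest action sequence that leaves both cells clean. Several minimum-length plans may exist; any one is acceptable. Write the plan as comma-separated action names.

step 1/3 (Suck): (A; A:clean, B:dirty)
step 2/3 (Right): (B; A:clean, B:dirty)
step 3/3 (Suck): (B; A:clean, B:clean)
min 3: Suck A + move + Suck B

Suck, Right, Suck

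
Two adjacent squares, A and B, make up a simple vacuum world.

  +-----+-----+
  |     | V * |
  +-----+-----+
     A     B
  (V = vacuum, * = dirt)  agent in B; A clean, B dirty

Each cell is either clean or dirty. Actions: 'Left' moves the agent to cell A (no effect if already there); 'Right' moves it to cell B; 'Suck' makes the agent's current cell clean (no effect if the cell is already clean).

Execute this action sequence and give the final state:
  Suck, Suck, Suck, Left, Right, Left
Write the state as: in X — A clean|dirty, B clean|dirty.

step 1/6 (Suck): in B — A clean, B clean
step 2/6 (Suck): in B — A clean, B clean
step 3/6 (Suck): in B — A clean, B clean
step 4/6 (Left): in A — A clean, B clean
step 5/6 (Right): in B — A clean, B clean
step 6/6 (Left): in A — A clean, B clean

in A — A clean, B clean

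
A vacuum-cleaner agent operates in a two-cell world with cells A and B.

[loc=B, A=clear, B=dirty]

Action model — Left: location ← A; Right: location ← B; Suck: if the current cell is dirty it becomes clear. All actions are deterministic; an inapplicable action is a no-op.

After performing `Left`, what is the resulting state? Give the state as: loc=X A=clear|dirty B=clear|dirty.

start: loc=B A=clear B=dirty
1. Left → loc=A A=clear B=dirty

loc=A A=clear B=dirty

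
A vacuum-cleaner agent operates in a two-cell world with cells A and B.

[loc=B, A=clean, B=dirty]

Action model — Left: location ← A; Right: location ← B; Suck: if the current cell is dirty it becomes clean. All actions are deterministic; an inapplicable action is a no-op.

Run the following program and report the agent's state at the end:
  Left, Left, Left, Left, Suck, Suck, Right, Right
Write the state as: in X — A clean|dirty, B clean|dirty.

in B — A clean, B dirty

1) do Left; now in A — A clean, B dirty
2) do Left; now in A — A clean, B dirty
3) do Left; now in A — A clean, B dirty
4) do Left; now in A — A clean, B dirty
5) do Suck; now in A — A clean, B dirty
6) do Suck; now in A — A clean, B dirty
7) do Right; now in B — A clean, B dirty
8) do Right; now in B — A clean, B dirty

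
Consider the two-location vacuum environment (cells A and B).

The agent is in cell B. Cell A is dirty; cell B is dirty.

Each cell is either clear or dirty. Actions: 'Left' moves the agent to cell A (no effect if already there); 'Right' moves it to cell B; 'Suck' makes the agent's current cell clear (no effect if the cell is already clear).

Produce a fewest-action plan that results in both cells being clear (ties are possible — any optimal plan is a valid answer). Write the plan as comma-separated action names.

1) do Suck; now in B — A dirty, B clear
2) do Left; now in A — A dirty, B clear
3) do Suck; now in A — A clear, B clear
min 3: Suck B + move + Suck A

Suck, Left, Suck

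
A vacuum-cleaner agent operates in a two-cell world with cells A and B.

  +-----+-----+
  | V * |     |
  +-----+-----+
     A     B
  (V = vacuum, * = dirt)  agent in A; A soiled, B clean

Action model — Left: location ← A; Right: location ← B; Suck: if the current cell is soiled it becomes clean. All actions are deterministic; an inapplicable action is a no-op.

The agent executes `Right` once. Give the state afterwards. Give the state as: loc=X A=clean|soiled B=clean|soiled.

loc=B A=soiled B=clean

start: loc=A A=soiled B=clean
Right (#1): loc=B A=soiled B=clean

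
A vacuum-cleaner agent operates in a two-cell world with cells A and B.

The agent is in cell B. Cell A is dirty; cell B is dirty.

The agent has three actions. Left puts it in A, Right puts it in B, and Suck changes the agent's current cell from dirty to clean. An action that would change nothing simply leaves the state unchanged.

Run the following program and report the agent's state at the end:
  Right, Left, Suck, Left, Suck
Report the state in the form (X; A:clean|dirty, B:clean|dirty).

(A; A:clean, B:dirty)

[1] after Right: (B; A:dirty, B:dirty)
[2] after Left: (A; A:dirty, B:dirty)
[3] after Suck: (A; A:clean, B:dirty)
[4] after Left: (A; A:clean, B:dirty)
[5] after Suck: (A; A:clean, B:dirty)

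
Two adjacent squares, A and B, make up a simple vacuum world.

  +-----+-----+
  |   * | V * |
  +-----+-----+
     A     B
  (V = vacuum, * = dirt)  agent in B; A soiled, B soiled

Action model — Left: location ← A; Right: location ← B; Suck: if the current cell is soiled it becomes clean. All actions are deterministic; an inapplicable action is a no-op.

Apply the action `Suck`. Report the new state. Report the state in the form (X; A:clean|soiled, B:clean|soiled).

(B; A:soiled, B:clean)

start: (B; A:soiled, B:soiled)
Suck (#1): (B; A:soiled, B:clean)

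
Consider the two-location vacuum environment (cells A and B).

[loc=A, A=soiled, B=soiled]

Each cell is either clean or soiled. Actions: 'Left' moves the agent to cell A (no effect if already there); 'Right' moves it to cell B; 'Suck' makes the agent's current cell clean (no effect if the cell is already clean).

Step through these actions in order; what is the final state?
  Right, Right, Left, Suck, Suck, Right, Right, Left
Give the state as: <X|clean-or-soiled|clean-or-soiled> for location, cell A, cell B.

<A|clean|soiled>

[1] after Right: <B|soiled|soiled>
[2] after Right: <B|soiled|soiled>
[3] after Left: <A|soiled|soiled>
[4] after Suck: <A|clean|soiled>
[5] after Suck: <A|clean|soiled>
[6] after Right: <B|clean|soiled>
[7] after Right: <B|clean|soiled>
[8] after Left: <A|clean|soiled>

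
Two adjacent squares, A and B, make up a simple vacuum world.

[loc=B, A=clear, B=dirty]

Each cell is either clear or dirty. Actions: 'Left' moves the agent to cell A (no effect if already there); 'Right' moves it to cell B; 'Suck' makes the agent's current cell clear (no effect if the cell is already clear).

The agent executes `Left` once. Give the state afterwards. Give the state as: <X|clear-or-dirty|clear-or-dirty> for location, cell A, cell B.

start: <B|clear|dirty>
t=1 Left ⇒ <A|clear|dirty>

<A|clear|dirty>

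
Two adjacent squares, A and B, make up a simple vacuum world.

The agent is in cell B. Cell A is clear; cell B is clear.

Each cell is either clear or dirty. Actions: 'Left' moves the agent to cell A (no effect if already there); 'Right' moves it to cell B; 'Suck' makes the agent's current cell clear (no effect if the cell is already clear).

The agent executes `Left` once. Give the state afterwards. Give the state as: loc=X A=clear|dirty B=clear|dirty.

start: loc=B A=clear B=clear
step 1/1 (Left): loc=A A=clear B=clear

loc=A A=clear B=clear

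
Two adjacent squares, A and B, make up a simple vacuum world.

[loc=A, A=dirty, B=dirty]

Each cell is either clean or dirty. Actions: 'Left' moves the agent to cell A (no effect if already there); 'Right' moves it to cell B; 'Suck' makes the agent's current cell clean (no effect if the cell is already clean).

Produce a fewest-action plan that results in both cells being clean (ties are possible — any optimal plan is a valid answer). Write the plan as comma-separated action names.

Suck (#1): in A — A clean, B dirty
Right (#2): in B — A clean, B dirty
Suck (#3): in B — A clean, B clean
min 3: Suck A + move + Suck B

Suck, Right, Suck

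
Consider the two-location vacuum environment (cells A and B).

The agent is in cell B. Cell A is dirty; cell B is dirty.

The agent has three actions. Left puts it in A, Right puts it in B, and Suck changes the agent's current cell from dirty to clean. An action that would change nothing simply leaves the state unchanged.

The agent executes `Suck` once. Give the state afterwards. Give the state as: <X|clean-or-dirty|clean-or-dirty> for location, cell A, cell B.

start: <B|dirty|dirty>
1. Suck → <B|dirty|clean>

<B|dirty|clean>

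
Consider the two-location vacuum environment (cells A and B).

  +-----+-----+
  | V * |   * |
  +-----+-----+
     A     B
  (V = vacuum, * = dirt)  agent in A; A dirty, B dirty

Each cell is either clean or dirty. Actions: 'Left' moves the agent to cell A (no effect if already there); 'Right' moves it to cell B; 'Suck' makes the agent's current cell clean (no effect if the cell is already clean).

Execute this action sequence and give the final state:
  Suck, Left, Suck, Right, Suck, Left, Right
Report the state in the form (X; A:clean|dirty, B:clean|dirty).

(B; A:clean, B:clean)

step 1/7 (Suck): (A; A:clean, B:dirty)
step 2/7 (Left): (A; A:clean, B:dirty)
step 3/7 (Suck): (A; A:clean, B:dirty)
step 4/7 (Right): (B; A:clean, B:dirty)
step 5/7 (Suck): (B; A:clean, B:clean)
step 6/7 (Left): (A; A:clean, B:clean)
step 7/7 (Right): (B; A:clean, B:clean)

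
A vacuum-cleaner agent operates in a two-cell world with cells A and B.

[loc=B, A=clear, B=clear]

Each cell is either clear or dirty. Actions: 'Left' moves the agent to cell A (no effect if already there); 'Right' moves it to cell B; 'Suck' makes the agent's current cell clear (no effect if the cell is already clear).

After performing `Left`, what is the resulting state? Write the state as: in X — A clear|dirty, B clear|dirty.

in A — A clear, B clear

start: in B — A clear, B clear
step 1/1 (Left): in A — A clear, B clear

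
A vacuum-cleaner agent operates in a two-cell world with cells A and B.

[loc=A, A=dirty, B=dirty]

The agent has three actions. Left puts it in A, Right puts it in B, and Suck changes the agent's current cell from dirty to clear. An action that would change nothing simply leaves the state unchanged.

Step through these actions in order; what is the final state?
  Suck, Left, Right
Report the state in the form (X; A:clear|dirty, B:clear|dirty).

(B; A:clear, B:dirty)

1) do Suck; now (A; A:clear, B:dirty)
2) do Left; now (A; A:clear, B:dirty)
3) do Right; now (B; A:clear, B:dirty)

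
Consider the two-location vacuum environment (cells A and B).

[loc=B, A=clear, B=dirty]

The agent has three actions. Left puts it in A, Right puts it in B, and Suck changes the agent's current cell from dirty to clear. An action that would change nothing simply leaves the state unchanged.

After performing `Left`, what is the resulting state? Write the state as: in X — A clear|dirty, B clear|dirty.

in A — A clear, B dirty

start: in B — A clear, B dirty
1. Left → in A — A clear, B dirty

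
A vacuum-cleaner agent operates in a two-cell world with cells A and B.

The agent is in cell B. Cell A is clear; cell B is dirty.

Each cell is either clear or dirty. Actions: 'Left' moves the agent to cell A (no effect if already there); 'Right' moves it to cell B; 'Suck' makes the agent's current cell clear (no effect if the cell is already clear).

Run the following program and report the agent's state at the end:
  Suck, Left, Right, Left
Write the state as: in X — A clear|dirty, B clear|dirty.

1. Suck → in B — A clear, B clear
2. Left → in A — A clear, B clear
3. Right → in B — A clear, B clear
4. Left → in A — A clear, B clear

in A — A clear, B clear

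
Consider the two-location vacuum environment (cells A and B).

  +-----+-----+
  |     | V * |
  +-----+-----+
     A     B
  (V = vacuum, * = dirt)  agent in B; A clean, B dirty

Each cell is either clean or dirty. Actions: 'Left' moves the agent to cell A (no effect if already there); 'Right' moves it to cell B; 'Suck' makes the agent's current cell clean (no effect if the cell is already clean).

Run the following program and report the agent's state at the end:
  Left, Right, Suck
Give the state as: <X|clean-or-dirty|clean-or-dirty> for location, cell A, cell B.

t=1 Left ⇒ <A|clean|dirty>
t=2 Right ⇒ <B|clean|dirty>
t=3 Suck ⇒ <B|clean|clean>

<B|clean|clean>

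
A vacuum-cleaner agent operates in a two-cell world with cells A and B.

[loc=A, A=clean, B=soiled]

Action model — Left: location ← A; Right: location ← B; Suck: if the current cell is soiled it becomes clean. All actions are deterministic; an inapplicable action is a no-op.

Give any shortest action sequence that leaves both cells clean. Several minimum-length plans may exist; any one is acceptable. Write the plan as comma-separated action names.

Right, Suck

step 1/2 (Right): (B; A:clean, B:soiled)
step 2/2 (Suck): (B; A:clean, B:clean)
min 2: go B then Suck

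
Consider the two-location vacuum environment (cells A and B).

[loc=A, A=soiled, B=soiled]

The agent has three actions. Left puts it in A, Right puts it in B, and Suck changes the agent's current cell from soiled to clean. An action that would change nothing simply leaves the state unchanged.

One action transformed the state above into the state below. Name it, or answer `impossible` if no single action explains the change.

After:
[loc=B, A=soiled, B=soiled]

try  Left: loc=A A=soiled B=soiled
try Right: loc=B A=soiled B=soiled  ← match
try  Suck: loc=A A=clean B=soiled

Right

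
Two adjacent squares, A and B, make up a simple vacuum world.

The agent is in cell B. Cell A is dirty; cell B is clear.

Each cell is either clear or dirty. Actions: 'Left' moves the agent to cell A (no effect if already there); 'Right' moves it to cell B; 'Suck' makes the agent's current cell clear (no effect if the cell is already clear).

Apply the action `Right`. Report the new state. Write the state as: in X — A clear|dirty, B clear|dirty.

start: in B — A dirty, B clear
1) do Right; now in B — A dirty, B clear

in B — A dirty, B clear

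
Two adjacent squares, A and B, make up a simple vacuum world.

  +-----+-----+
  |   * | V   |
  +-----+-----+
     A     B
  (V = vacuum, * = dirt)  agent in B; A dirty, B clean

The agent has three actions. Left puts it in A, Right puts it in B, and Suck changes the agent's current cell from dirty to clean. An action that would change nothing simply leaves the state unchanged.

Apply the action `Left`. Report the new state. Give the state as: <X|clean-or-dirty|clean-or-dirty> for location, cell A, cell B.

<A|dirty|clean>

start: <B|dirty|clean>
1. Left → <A|dirty|clean>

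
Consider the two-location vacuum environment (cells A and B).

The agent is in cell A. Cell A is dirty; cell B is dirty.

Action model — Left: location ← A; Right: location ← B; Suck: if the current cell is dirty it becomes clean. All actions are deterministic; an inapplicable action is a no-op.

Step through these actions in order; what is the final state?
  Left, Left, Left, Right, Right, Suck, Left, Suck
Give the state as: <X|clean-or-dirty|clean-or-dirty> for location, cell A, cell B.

t=1 Left ⇒ <A|dirty|dirty>
t=2 Left ⇒ <A|dirty|dirty>
t=3 Left ⇒ <A|dirty|dirty>
t=4 Right ⇒ <B|dirty|dirty>
t=5 Right ⇒ <B|dirty|dirty>
t=6 Suck ⇒ <B|dirty|clean>
t=7 Left ⇒ <A|dirty|clean>
t=8 Suck ⇒ <A|clean|clean>

<A|clean|clean>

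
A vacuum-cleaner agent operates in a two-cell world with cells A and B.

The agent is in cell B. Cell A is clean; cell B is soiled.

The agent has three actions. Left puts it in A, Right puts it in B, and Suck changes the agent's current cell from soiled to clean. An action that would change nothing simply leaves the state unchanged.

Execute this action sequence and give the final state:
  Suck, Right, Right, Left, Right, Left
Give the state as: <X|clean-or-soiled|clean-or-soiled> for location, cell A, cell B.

t=1 Suck ⇒ <B|clean|clean>
t=2 Right ⇒ <B|clean|clean>
t=3 Right ⇒ <B|clean|clean>
t=4 Left ⇒ <A|clean|clean>
t=5 Right ⇒ <B|clean|clean>
t=6 Left ⇒ <A|clean|clean>

<A|clean|clean>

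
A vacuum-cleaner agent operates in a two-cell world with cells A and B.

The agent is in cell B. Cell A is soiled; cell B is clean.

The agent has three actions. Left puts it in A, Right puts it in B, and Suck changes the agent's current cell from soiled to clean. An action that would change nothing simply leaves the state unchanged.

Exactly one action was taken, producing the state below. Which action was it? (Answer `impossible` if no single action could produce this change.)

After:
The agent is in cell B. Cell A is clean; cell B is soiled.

try  Left: <A|soiled|clean>
try Right: <B|soiled|clean>
try  Suck: <B|soiled|clean>
no single action produces the after-state

impossible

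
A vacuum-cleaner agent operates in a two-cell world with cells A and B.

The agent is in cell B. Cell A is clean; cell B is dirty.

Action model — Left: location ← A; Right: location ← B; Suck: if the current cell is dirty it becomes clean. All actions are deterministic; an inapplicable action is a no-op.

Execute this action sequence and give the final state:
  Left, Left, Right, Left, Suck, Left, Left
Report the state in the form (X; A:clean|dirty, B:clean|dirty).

step 1/7 (Left): (A; A:clean, B:dirty)
step 2/7 (Left): (A; A:clean, B:dirty)
step 3/7 (Right): (B; A:clean, B:dirty)
step 4/7 (Left): (A; A:clean, B:dirty)
step 5/7 (Suck): (A; A:clean, B:dirty)
step 6/7 (Left): (A; A:clean, B:dirty)
step 7/7 (Left): (A; A:clean, B:dirty)

(A; A:clean, B:dirty)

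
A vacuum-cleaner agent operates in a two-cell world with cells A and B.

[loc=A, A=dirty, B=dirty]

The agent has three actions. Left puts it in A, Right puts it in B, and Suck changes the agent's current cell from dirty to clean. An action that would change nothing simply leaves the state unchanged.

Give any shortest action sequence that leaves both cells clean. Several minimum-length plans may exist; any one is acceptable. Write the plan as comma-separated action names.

Suck, Right, Suck

t=1 Suck ⇒ (A; A:clean, B:dirty)
t=2 Right ⇒ (B; A:clean, B:dirty)
t=3 Suck ⇒ (B; A:clean, B:clean)
min 3: Suck A + move + Suck B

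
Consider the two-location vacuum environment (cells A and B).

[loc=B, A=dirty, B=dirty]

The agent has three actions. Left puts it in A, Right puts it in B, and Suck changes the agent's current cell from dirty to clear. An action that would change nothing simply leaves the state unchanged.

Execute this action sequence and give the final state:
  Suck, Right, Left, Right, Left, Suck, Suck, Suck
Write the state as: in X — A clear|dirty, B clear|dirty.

[1] after Suck: in B — A dirty, B clear
[2] after Right: in B — A dirty, B clear
[3] after Left: in A — A dirty, B clear
[4] after Right: in B — A dirty, B clear
[5] after Left: in A — A dirty, B clear
[6] after Suck: in A — A clear, B clear
[7] after Suck: in A — A clear, B clear
[8] after Suck: in A — A clear, B clear

in A — A clear, B clear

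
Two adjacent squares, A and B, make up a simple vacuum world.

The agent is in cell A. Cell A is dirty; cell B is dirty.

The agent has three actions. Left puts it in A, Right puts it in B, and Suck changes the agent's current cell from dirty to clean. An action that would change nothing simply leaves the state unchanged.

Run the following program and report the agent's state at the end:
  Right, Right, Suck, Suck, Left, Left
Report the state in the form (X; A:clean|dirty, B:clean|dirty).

1. Right → (B; A:dirty, B:dirty)
2. Right → (B; A:dirty, B:dirty)
3. Suck → (B; A:dirty, B:clean)
4. Suck → (B; A:dirty, B:clean)
5. Left → (A; A:dirty, B:clean)
6. Left → (A; A:dirty, B:clean)

(A; A:dirty, B:clean)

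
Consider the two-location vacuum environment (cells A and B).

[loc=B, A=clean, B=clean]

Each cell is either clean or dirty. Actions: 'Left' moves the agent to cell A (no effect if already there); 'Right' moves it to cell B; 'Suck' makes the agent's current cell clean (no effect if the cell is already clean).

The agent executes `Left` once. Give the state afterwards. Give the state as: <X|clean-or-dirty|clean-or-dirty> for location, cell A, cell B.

start: <B|clean|clean>
1) do Left; now <A|clean|clean>

<A|clean|clean>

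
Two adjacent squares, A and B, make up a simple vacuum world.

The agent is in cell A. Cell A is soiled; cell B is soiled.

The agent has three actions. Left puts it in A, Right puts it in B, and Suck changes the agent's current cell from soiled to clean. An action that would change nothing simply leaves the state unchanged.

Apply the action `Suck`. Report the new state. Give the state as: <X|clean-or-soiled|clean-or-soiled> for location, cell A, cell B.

<A|clean|soiled>

start: <A|soiled|soiled>
step 1/1 (Suck): <A|clean|soiled>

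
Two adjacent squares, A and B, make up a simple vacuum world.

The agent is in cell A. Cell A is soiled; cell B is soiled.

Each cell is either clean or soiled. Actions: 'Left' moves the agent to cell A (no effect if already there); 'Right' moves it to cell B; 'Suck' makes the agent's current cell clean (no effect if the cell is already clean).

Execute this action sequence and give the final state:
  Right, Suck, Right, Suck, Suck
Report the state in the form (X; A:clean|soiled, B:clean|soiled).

[1] after Right: (B; A:soiled, B:soiled)
[2] after Suck: (B; A:soiled, B:clean)
[3] after Right: (B; A:soiled, B:clean)
[4] after Suck: (B; A:soiled, B:clean)
[5] after Suck: (B; A:soiled, B:clean)

(B; A:soiled, B:clean)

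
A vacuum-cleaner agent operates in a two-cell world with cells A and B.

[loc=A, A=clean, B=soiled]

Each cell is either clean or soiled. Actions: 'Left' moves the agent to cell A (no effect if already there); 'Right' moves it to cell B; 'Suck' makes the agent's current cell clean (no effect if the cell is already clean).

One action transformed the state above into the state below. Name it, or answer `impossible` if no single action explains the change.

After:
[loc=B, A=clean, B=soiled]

Right

try  Left: <A|clean|soiled>
try Right: <B|clean|soiled>  ← match
try  Suck: <A|clean|soiled>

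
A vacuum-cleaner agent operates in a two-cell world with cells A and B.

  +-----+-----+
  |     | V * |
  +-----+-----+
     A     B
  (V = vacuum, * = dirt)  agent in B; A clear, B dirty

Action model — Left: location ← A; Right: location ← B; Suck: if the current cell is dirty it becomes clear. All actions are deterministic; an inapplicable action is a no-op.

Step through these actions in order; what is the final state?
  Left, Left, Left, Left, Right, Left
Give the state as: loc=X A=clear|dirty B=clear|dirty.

t=1 Left ⇒ loc=A A=clear B=dirty
t=2 Left ⇒ loc=A A=clear B=dirty
t=3 Left ⇒ loc=A A=clear B=dirty
t=4 Left ⇒ loc=A A=clear B=dirty
t=5 Right ⇒ loc=B A=clear B=dirty
t=6 Left ⇒ loc=A A=clear B=dirty

loc=A A=clear B=dirty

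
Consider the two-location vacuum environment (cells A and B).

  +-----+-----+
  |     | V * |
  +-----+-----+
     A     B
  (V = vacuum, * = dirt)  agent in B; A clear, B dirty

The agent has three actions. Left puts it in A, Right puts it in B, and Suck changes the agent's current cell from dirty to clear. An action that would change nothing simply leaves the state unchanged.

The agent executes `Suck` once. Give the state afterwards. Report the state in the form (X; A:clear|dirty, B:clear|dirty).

start: (B; A:clear, B:dirty)
Suck (#1): (B; A:clear, B:clear)

(B; A:clear, B:clear)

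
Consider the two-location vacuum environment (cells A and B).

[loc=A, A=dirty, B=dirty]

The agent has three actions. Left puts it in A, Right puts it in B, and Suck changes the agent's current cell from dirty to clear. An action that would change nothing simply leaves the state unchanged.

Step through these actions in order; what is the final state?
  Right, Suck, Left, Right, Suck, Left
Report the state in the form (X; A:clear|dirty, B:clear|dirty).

(A; A:dirty, B:clear)

1. Right → (B; A:dirty, B:dirty)
2. Suck → (B; A:dirty, B:clear)
3. Left → (A; A:dirty, B:clear)
4. Right → (B; A:dirty, B:clear)
5. Suck → (B; A:dirty, B:clear)
6. Left → (A; A:dirty, B:clear)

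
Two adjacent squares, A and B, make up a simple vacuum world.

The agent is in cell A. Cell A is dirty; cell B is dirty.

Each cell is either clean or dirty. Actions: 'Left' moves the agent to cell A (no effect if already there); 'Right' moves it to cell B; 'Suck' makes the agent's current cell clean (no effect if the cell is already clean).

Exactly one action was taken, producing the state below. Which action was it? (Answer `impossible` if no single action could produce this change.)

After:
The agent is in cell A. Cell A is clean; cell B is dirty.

try  Left: loc=A A=dirty B=dirty
try Right: loc=B A=dirty B=dirty
try  Suck: loc=A A=clean B=dirty  ← match

Suck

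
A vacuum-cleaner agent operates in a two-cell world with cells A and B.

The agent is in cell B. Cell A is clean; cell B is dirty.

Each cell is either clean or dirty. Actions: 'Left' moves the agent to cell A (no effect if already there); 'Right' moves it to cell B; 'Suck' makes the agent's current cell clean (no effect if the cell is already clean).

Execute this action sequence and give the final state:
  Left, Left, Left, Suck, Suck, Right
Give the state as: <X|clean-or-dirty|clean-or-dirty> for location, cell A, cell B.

1. Left → <A|clean|dirty>
2. Left → <A|clean|dirty>
3. Left → <A|clean|dirty>
4. Suck → <A|clean|dirty>
5. Suck → <A|clean|dirty>
6. Right → <B|clean|dirty>

<B|clean|dirty>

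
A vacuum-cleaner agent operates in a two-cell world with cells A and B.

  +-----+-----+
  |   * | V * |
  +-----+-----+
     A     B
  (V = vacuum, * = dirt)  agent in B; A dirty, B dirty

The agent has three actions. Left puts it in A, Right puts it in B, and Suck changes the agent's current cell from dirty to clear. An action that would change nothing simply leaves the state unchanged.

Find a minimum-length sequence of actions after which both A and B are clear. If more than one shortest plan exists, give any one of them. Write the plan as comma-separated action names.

step 1/3 (Suck): <B|dirty|clear>
step 2/3 (Left): <A|dirty|clear>
step 3/3 (Suck): <A|clear|clear>
min 3: Suck B + move + Suck A

Suck, Left, Suck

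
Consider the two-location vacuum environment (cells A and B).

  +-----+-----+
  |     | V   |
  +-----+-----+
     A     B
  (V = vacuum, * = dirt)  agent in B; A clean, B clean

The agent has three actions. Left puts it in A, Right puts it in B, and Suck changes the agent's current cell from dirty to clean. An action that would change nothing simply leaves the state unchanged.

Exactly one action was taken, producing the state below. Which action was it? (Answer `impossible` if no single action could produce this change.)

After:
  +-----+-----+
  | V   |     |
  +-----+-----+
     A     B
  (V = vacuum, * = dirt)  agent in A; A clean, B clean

try  Left: in A — A clean, B clean  ← match
try Right: in B — A clean, B clean
try  Suck: in B — A clean, B clean

Left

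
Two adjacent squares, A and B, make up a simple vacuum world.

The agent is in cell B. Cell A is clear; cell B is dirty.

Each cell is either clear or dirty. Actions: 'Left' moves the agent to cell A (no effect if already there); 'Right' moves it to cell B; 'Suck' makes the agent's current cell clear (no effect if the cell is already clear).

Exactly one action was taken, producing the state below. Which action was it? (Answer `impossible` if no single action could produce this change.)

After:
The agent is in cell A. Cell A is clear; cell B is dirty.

Left

try  Left: loc=A A=clear B=dirty  ← match
try Right: loc=B A=clear B=dirty
try  Suck: loc=B A=clear B=clear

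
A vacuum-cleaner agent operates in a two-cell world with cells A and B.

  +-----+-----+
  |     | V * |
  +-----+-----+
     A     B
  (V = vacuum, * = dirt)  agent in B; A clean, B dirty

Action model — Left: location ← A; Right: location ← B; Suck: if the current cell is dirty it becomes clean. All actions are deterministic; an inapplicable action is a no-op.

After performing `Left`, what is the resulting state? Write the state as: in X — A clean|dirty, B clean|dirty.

start: in B — A clean, B dirty
step 1/1 (Left): in A — A clean, B dirty

in A — A clean, B dirty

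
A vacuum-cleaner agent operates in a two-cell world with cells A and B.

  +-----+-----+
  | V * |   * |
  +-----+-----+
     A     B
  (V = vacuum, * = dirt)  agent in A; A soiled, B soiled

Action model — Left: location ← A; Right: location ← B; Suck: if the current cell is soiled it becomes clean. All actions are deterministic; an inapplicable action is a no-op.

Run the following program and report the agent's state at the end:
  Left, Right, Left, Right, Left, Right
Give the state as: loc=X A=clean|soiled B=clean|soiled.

loc=B A=soiled B=soiled

step 1/6 (Left): loc=A A=soiled B=soiled
step 2/6 (Right): loc=B A=soiled B=soiled
step 3/6 (Left): loc=A A=soiled B=soiled
step 4/6 (Right): loc=B A=soiled B=soiled
step 5/6 (Left): loc=A A=soiled B=soiled
step 6/6 (Right): loc=B A=soiled B=soiled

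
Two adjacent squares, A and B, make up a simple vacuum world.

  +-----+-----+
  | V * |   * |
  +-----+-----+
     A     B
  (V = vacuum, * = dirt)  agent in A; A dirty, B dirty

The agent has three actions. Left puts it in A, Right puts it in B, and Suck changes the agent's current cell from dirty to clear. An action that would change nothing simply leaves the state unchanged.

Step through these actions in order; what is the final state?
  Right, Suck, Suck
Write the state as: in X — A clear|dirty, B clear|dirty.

in B — A dirty, B clear

step 1/3 (Right): in B — A dirty, B dirty
step 2/3 (Suck): in B — A dirty, B clear
step 3/3 (Suck): in B — A dirty, B clear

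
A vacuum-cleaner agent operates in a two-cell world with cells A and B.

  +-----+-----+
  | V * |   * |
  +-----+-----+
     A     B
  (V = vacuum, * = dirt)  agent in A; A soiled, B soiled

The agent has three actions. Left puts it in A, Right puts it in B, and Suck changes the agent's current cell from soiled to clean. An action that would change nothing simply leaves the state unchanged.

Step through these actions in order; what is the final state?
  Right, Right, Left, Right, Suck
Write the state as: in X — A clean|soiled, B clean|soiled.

t=1 Right ⇒ in B — A soiled, B soiled
t=2 Right ⇒ in B — A soiled, B soiled
t=3 Left ⇒ in A — A soiled, B soiled
t=4 Right ⇒ in B — A soiled, B soiled
t=5 Suck ⇒ in B — A soiled, B clean

in B — A soiled, B clean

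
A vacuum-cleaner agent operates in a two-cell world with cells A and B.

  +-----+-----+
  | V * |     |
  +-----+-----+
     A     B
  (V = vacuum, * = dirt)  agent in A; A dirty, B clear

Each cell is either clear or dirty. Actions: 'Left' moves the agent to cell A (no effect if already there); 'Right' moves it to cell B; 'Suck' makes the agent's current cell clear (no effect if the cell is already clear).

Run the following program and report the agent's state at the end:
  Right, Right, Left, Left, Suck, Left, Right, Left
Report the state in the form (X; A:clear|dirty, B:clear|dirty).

step 1/8 (Right): (B; A:dirty, B:clear)
step 2/8 (Right): (B; A:dirty, B:clear)
step 3/8 (Left): (A; A:dirty, B:clear)
step 4/8 (Left): (A; A:dirty, B:clear)
step 5/8 (Suck): (A; A:clear, B:clear)
step 6/8 (Left): (A; A:clear, B:clear)
step 7/8 (Right): (B; A:clear, B:clear)
step 8/8 (Left): (A; A:clear, B:clear)

(A; A:clear, B:clear)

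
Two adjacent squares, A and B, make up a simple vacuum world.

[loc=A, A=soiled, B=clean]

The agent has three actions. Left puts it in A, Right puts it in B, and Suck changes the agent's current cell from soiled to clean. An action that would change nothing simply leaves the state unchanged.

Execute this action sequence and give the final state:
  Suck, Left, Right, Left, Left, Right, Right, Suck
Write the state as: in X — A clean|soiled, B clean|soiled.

in B — A clean, B clean

1. Suck → in A — A clean, B clean
2. Left → in A — A clean, B clean
3. Right → in B — A clean, B clean
4. Left → in A — A clean, B clean
5. Left → in A — A clean, B clean
6. Right → in B — A clean, B clean
7. Right → in B — A clean, B clean
8. Suck → in B — A clean, B clean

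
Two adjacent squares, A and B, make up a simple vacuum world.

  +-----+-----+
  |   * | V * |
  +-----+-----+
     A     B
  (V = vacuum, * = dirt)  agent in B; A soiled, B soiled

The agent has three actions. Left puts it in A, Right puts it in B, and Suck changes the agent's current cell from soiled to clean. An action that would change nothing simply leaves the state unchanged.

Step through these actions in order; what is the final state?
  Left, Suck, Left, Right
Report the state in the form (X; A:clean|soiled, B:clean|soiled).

[1] after Left: (A; A:soiled, B:soiled)
[2] after Suck: (A; A:clean, B:soiled)
[3] after Left: (A; A:clean, B:soiled)
[4] after Right: (B; A:clean, B:soiled)

(B; A:clean, B:soiled)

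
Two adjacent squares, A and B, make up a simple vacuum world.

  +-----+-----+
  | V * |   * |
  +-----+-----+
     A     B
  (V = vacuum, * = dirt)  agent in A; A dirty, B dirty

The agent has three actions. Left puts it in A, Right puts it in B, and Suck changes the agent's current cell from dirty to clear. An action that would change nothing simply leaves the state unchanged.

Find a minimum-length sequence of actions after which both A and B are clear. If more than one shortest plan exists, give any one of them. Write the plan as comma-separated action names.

1. Suck → (A; A:clear, B:dirty)
2. Right → (B; A:clear, B:dirty)
3. Suck → (B; A:clear, B:clear)
min 3: Suck A + move + Suck B

Suck, Right, Suck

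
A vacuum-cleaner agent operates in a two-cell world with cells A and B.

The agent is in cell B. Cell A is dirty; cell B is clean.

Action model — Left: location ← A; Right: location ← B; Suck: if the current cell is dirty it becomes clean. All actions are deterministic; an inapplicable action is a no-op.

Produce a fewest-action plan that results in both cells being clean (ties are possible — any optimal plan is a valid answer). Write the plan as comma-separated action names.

[1] after Left: (A; A:dirty, B:clean)
[2] after Suck: (A; A:clean, B:clean)
min 2: go A then Suck

Left, Suck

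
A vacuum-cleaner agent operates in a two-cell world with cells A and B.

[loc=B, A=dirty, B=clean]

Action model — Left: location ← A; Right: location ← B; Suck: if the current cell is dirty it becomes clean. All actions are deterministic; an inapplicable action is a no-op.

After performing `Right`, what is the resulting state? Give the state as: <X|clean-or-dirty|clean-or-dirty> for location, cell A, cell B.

<B|dirty|clean>

start: <B|dirty|clean>
Right (#1): <B|dirty|clean>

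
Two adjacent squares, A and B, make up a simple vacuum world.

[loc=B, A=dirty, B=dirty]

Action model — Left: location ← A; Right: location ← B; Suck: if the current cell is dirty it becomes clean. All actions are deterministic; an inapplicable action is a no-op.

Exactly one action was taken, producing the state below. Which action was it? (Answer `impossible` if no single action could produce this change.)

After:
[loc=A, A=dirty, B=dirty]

Left

try  Left: loc=A A=dirty B=dirty  ← match
try Right: loc=B A=dirty B=dirty
try  Suck: loc=B A=dirty B=clean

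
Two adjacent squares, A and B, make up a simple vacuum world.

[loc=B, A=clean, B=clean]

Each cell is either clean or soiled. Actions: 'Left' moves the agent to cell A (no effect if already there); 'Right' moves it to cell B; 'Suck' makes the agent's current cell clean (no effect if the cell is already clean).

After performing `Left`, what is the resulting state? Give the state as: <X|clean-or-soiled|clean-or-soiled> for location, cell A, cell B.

start: <B|clean|clean>
step 1/1 (Left): <A|clean|clean>

<A|clean|clean>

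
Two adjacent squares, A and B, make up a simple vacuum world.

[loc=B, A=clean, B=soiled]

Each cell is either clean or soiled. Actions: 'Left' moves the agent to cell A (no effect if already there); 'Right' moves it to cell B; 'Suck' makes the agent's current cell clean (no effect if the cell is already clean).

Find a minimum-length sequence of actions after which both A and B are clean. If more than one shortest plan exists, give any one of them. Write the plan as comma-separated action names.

Suck

t=1 Suck ⇒ (B; A:clean, B:clean)
min 1: B is soiled, one Suck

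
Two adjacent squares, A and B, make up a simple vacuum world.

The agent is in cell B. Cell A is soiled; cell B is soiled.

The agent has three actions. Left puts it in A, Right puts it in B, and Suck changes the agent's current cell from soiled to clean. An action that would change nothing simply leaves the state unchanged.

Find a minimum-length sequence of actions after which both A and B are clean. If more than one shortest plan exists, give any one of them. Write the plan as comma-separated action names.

Suck, Left, Suck

step 1/3 (Suck): loc=B A=soiled B=clean
step 2/3 (Left): loc=A A=soiled B=clean
step 3/3 (Suck): loc=A A=clean B=clean
min 3: Suck B + move + Suck A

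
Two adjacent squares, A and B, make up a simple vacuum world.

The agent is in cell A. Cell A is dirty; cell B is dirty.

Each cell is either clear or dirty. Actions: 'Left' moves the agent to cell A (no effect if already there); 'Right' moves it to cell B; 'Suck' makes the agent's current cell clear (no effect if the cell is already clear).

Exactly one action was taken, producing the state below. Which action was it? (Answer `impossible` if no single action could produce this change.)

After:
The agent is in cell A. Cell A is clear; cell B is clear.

impossible

try  Left: loc=A A=dirty B=dirty
try Right: loc=B A=dirty B=dirty
try  Suck: loc=A A=clear B=dirty
no single action produces the after-state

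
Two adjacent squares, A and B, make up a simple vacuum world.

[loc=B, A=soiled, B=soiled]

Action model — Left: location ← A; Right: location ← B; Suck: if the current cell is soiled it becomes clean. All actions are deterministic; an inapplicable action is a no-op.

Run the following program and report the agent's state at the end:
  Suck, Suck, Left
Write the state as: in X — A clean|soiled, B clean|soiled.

t=1 Suck ⇒ in B — A soiled, B clean
t=2 Suck ⇒ in B — A soiled, B clean
t=3 Left ⇒ in A — A soiled, B clean

in A — A soiled, B clean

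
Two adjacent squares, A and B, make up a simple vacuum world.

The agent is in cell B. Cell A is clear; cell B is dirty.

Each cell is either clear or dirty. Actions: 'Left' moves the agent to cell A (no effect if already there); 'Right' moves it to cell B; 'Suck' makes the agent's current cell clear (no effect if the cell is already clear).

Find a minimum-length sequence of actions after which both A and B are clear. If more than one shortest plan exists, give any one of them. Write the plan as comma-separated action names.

Suck

Suck (#1): loc=B A=clear B=clear
min 1: B is dirty, one Suck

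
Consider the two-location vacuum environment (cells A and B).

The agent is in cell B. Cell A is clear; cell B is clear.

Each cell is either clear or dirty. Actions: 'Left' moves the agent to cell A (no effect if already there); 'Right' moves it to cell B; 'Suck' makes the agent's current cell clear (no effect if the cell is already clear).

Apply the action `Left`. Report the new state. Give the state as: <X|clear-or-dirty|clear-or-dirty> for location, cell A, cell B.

start: <B|clear|clear>
1) do Left; now <A|clear|clear>

<A|clear|clear>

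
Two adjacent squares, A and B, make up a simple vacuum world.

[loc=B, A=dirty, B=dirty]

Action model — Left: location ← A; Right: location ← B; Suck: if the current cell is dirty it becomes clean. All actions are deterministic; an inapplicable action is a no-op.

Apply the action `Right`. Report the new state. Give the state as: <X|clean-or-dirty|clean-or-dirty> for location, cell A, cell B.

start: <B|dirty|dirty>
step 1/1 (Right): <B|dirty|dirty>

<B|dirty|dirty>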